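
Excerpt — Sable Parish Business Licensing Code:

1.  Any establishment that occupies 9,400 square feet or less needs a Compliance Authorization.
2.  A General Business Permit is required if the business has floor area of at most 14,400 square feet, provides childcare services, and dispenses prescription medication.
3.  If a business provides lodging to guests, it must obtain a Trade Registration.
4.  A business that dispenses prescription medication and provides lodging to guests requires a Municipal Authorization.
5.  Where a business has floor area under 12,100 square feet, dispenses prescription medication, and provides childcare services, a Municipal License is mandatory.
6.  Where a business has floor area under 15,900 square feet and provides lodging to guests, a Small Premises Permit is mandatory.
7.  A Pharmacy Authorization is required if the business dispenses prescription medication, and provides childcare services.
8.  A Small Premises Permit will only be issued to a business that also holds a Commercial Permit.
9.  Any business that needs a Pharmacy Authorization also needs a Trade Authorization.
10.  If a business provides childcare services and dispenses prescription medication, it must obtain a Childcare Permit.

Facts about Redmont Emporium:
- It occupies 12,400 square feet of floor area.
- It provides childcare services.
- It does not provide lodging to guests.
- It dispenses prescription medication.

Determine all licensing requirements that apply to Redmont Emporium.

1. floor area 12,400 square feet > 9,400 square feet → Compliance Authorization not required.
2. floor area 12,400 square feet ≤ 14,400 square feet; provides childcare services; dispenses prescription medication → General Business Permit required.
3. does not provide lodging to guests → Trade Registration not required.
4. dispenses prescription medication; does not provide lodging to guests → Municipal Authorization not required.
5. floor area 12,400 square feet ≥ 12,100 square feet; dispenses prescription medication; provides childcare services → Municipal License not required.
6. floor area 12,400 square feet < 15,900 square feet; does not provide lodging to guests → Small Premises Permit not required.
7. dispenses prescription medication; provides childcare services → Pharmacy Authorization required.
8. Small Premises Permit is not required → no effect.
9. Pharmacy Authorization is required → Trade Authorization also required.
10. provides childcare services; dispenses prescription medication → Childcare Permit required.

Childcare Permit, General Business Permit, Pharmacy Authorization, Trade Authorization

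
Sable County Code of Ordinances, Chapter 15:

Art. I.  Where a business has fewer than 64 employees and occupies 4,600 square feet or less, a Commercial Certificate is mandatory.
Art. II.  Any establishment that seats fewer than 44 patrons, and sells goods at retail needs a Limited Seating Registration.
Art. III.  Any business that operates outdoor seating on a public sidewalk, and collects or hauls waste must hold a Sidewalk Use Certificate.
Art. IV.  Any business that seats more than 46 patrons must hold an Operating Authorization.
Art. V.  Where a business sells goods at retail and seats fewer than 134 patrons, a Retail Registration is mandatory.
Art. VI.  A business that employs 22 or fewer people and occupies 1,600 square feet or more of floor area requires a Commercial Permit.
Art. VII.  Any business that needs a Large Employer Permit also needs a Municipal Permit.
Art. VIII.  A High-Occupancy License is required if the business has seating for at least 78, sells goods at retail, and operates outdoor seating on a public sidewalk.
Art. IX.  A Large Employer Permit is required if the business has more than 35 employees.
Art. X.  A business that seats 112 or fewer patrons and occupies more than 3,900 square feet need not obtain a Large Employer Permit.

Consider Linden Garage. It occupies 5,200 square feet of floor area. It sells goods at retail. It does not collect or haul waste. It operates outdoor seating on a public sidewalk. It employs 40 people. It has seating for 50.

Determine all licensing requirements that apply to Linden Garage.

Operating Authorization, Retail Registration

Art. I. employees 40 < 64; floor area 5,200 square feet > 4,600 square feet → Commercial Certificate not required.
Art. II. seating 50 ≥ 44; sells goods at retail → Limited Seating Registration not required.
Art. III. operates outdoor seating on a public sidewalk; does not collect or haul waste → Sidewalk Use Certificate not required.
Art. IV. seating 50 > 46 → Operating Authorization required.
Art. V. sells goods at retail; seating 50 < 134 → Retail Registration required.
Art. VI. employees 40 > 22; floor area 5,200 square feet ≥ 1,600 square feet → Commercial Permit not required.
Art. VII. Large Employer Permit is not required → no effect.
Art. VIII. seating 50 < 78; sells goods at retail; operates outdoor seating on a public sidewalk → High-Occupancy License not required.
Art. IX. employees 40 > 35 → Large Employer Permit required.
Art. X. seating 50 ≤ 112; floor area 5,200 square feet > 3,900 square feet → exempt from Large Employer Permit.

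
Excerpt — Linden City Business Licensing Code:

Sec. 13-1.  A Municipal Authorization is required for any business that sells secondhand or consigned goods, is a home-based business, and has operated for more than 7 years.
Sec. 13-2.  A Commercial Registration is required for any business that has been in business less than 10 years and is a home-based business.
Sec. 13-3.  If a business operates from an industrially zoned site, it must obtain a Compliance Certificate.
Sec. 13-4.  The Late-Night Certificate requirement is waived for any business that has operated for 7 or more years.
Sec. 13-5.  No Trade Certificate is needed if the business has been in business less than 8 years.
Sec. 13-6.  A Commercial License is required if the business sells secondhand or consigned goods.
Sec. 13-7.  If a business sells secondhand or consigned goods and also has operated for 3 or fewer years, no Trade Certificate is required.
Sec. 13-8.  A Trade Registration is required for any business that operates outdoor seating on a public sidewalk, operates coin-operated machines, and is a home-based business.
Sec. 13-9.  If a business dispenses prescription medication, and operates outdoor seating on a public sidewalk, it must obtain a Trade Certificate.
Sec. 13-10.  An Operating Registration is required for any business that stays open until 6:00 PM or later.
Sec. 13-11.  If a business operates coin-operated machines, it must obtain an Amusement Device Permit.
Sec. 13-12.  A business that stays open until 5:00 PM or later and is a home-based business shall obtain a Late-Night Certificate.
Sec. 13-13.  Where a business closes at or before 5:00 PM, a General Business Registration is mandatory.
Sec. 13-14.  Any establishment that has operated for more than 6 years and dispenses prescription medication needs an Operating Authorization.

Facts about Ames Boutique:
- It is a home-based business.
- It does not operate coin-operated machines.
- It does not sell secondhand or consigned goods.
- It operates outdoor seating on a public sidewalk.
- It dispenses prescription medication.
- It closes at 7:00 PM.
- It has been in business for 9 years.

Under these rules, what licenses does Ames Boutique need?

Commercial Registration, Operating Authorization, Operating Registration, Trade Certificate

Sec. 13-1. does not sell secondhand or consigned goods; is a home-based business; years in business 9 > 7 → Municipal Authorization not required.
Sec. 13-2. years in business 9 < 10; is a home-based business → Commercial Registration required.
Sec. 13-3. is a home-based business (not: operates from an industrially zoned site) → Compliance Certificate not required.
Sec. 13-4. years in business 9 ≥ 7 → exempt from Late-Night Certificate.
Sec. 13-5. years in business 9 ≥ 8 → Trade Certificate exemption does not apply.
Sec. 13-6. does not sell secondhand or consigned goods → Commercial License not required.
Sec. 13-7. does not sell secondhand or consigned goods; years in business 9 > 3 → Trade Certificate exemption does not apply.
Sec. 13-8. operates outdoor seating on a public sidewalk; does not operate coin-operated machines; is a home-based business → Trade Registration not required.
Sec. 13-9. dispenses prescription medication; operates outdoor seating on a public sidewalk → Trade Certificate required.
Sec. 13-10. closes 7:00 PM, after 6:00 PM → Operating Registration required.
Sec. 13-11. does not operate coin-operated machines → Amusement Device Permit not required.
Sec. 13-12. closes 7:00 PM, after 5:00 PM; is a home-based business → Late-Night Certificate required.
Sec. 13-13. closes 7:00 PM, after 5:00 PM → General Business Registration not required.
Sec. 13-14. years in business 9 > 6; dispenses prescription medication → Operating Authorization required.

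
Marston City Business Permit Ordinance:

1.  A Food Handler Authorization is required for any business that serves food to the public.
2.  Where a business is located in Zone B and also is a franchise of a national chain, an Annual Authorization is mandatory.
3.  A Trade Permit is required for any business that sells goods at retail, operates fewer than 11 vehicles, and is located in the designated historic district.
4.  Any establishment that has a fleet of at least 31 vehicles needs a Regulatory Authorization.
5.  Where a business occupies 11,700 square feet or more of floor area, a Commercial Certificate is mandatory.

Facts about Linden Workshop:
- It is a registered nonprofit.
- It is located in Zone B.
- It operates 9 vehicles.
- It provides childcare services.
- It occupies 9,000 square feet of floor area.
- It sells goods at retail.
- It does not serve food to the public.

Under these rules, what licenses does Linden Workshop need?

1. does not serve food to the public → Food Handler Authorization not required.
2. is located in Zone B; is a registered nonprofit (not: is a franchise of a national chain) → Annual Authorization not required.
3. sells goods at retail; vehicles 9 < 11; is located in Zone B (not: is located in the designated historic district) → Trade Permit not required.
4. vehicles 9 < 31 → Regulatory Authorization not required.
5. floor area 9,000 square feet < 11,700 square feet → Commercial Certificate not required.

None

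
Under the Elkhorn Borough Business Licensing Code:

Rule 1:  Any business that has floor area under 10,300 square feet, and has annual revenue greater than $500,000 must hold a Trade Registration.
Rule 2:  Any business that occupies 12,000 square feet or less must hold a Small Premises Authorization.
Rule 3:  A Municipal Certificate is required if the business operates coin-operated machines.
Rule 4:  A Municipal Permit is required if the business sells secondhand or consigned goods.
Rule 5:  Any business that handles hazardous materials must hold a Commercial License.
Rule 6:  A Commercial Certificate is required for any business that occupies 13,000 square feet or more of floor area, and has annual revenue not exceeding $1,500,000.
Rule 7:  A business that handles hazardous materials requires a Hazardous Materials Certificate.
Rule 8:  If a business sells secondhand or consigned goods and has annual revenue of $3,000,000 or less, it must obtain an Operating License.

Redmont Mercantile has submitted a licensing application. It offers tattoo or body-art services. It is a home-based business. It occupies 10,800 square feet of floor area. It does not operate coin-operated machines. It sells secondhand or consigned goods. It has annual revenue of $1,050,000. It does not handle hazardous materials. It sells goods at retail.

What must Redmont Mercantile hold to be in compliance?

Rule 1: floor area 10,800 square feet ≥ 10,300 square feet; revenue $1,050,000 > $500,000 → Trade Registration not required.
Rule 2: floor area 10,800 square feet ≤ 12,000 square feet → Small Premises Authorization required.
Rule 3: does not operate coin-operated machines → Municipal Certificate not required.
Rule 4: sells secondhand or consigned goods → Municipal Permit required.
Rule 5: does not handle hazardous materials → Commercial License not required.
Rule 6: floor area 10,800 square feet < 13,000 square feet; revenue $1,050,000 ≤ $1,500,000 → Commercial Certificate not required.
Rule 7: does not handle hazardous materials → Hazardous Materials Certificate not required.
Rule 8: sells secondhand or consigned goods; revenue $1,050,000 ≤ $3,000,000 → Operating License required.

Municipal Permit, Operating License, Small Premises Authorization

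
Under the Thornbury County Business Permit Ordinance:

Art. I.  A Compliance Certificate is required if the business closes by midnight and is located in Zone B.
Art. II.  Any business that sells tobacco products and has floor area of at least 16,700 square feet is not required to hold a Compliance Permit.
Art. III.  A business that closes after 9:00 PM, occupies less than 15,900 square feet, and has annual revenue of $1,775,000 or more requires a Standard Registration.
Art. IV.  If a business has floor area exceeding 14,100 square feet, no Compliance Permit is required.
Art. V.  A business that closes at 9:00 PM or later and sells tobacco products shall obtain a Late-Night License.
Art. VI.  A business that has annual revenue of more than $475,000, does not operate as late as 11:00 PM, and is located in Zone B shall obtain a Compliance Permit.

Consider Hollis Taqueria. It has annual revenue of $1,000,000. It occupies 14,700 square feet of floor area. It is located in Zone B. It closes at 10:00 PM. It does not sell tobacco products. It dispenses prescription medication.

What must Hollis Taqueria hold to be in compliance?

Compliance Certificate

Art. I. closes 10:00 PM, at/before midnight; is located in Zone B → Compliance Certificate required.
Art. II. does not sell tobacco products; floor area 14,700 square feet < 16,700 square feet → Compliance Permit exemption does not apply.
Art. III. closes 10:00 PM, after 9:00 PM; floor area 14,700 square feet < 15,900 square feet; revenue $1,000,000 < $1,775,000 → Standard Registration not required.
Art. IV. floor area 14,700 square feet > 14,100 square feet → exempt from Compliance Permit.
Art. V. closes 10:00 PM, after 9:00 PM; does not sell tobacco products → Late-Night License not required.
Art. VI. revenue $1,000,000 > $475,000; closes 10:00 PM, at/before 11:00 PM; is located in Zone B → Compliance Permit required.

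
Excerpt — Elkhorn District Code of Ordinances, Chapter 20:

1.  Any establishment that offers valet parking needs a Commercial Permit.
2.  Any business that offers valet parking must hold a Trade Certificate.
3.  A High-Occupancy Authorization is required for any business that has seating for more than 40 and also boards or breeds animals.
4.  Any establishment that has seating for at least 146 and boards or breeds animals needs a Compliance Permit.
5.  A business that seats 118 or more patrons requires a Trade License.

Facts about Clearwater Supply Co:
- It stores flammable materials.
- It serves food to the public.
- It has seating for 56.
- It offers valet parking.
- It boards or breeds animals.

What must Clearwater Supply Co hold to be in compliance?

1. offers valet parking → Commercial Permit required.
2. offers valet parking → Trade Certificate required.
3. seating 56 > 40; boards or breeds animals → High-Occupancy Authorization required.
4. seating 56 < 146; boards or breeds animals → Compliance Permit not required.
5. seating 56 < 118 → Trade License not required.

Commercial Permit, High-Occupancy Authorization, Trade Certificate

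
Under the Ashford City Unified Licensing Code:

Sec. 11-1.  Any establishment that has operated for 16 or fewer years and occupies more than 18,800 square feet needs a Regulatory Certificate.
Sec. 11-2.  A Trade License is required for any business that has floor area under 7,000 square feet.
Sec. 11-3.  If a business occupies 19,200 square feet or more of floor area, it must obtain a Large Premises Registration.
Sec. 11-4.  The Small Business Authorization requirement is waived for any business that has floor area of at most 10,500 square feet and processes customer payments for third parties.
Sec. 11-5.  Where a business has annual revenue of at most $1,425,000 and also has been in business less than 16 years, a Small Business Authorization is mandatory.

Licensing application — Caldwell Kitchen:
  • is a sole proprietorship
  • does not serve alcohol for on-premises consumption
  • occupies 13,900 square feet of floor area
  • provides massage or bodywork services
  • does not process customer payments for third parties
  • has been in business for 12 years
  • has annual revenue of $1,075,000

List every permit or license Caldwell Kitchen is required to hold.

Small Business Authorization

Sec. 11-1. years in business 12 ≤ 16; floor area 13,900 square feet ≤ 18,800 square feet → Regulatory Certificate not required.
Sec. 11-2. floor area 13,900 square feet ≥ 7,000 square feet → Trade License not required.
Sec. 11-3. floor area 13,900 square feet < 19,200 square feet → Large Premises Registration not required.
Sec. 11-4. floor area 13,900 square feet > 10,500 square feet; does not process customer payments for third parties → Small Business Authorization exemption does not apply.
Sec. 11-5. revenue $1,075,000 ≤ $1,425,000; years in business 12 < 16 → Small Business Authorization required.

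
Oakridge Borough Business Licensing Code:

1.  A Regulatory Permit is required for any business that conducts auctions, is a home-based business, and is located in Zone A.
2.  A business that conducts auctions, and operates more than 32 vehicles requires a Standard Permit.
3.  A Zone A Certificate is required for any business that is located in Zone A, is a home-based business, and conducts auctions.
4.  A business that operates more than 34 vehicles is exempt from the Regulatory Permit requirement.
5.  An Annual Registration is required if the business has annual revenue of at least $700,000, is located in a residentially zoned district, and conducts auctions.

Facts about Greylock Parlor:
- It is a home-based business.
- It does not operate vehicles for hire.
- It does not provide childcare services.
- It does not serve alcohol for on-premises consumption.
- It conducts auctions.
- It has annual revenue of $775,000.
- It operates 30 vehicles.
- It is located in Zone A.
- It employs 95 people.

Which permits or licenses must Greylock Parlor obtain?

1. conducts auctions; is a home-based business; is located in Zone A → Regulatory Permit required.
2. conducts auctions; vehicles 30 ≤ 32 → Standard Permit not required.
3. is located in Zone A; is a home-based business; conducts auctions → Zone A Certificate required.
4. vehicles 30 ≤ 34 → Regulatory Permit exemption does not apply.
5. revenue $775,000 ≥ $700,000; is located in Zone A (not: is located in a residentially zoned district); conducts auctions → Annual Registration not required.

Regulatory Permit, Zone A Certificate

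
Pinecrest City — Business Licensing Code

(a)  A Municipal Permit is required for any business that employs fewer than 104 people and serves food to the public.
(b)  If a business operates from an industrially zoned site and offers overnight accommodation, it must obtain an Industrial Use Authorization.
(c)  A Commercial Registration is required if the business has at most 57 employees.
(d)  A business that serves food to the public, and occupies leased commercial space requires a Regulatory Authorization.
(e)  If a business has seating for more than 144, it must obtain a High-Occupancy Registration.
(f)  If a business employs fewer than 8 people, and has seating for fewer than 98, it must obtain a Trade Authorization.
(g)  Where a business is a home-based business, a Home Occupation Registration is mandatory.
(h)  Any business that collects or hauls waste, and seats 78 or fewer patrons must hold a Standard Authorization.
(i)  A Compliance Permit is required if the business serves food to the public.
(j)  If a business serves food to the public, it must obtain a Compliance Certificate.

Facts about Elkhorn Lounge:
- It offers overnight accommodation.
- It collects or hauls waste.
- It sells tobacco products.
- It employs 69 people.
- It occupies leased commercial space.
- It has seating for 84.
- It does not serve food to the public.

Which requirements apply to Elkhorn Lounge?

None

(a) employees 69 < 104; does not serve food to the public → Municipal Permit not required.
(b) occupies leased commercial space (not: operates from an industrially zoned site); offers overnight accommodation → Industrial Use Authorization not required.
(c) employees 69 > 57 → Commercial Registration not required.
(d) does not serve food to the public; occupies leased commercial space → Regulatory Authorization not required.
(e) seating 84 ≤ 144 → High-Occupancy Registration not required.
(f) employees 69 ≥ 8; seating 84 < 98 → Trade Authorization not required.
(g) occupies leased commercial space (not: is a home-based business) → Home Occupation Registration not required.
(h) collects or hauls waste; seating 84 > 78 → Standard Authorization not required.
(i) does not serve food to the public → Compliance Permit not required.
(j) does not serve food to the public → Compliance Certificate not required.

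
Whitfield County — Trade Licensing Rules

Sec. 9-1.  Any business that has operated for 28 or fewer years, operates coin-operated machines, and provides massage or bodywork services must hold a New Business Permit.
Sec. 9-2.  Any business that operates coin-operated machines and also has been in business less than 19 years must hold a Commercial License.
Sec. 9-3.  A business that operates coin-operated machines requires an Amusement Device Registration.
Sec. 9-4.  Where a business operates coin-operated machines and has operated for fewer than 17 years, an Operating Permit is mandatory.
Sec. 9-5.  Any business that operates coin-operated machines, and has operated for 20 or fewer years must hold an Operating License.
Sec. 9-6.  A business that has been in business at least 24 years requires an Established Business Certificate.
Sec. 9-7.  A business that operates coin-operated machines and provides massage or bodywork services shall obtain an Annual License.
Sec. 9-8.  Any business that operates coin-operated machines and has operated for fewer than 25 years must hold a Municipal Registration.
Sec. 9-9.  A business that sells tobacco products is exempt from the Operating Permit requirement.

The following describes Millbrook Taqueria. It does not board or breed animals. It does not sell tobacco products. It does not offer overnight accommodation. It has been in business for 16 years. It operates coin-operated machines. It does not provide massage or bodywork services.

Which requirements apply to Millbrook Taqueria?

Amusement Device Registration, Commercial License, Municipal Registration, Operating License, Operating Permit

Sec. 9-1. years in business 16 ≤ 28; operates coin-operated machines; does not provide massage or bodywork services → New Business Permit not required.
Sec. 9-2. operates coin-operated machines; years in business 16 < 19 → Commercial License required.
Sec. 9-3. operates coin-operated machines → Amusement Device Registration required.
Sec. 9-4. operates coin-operated machines; years in business 16 < 17 → Operating Permit required.
Sec. 9-5. operates coin-operated machines; years in business 16 ≤ 20 → Operating License required.
Sec. 9-6. years in business 16 < 24 → Established Business Certificate not required.
Sec. 9-7. operates coin-operated machines; does not provide massage or bodywork services → Annual License not required.
Sec. 9-8. operates coin-operated machines; years in business 16 < 25 → Municipal Registration required.
Sec. 9-9. does not sell tobacco products → Operating Permit exemption does not apply.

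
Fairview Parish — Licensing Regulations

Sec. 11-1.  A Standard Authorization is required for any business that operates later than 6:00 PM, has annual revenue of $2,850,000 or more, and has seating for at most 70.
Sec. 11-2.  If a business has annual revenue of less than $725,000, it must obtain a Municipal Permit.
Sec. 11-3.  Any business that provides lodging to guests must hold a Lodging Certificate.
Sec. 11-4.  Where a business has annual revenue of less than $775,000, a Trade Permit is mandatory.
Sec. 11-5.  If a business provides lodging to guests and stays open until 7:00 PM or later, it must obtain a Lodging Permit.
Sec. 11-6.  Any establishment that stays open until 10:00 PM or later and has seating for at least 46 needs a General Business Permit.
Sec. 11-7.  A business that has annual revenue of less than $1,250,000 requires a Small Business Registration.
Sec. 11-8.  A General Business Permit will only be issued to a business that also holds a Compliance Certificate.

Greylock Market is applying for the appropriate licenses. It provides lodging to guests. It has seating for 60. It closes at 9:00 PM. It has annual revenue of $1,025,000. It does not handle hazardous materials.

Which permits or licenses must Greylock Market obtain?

Sec. 11-1. closes 9:00 PM, after 6:00 PM; revenue $1,025,000 < $2,850,000; seating 60 ≤ 70 → Standard Authorization not required.
Sec. 11-2. revenue $1,025,000 ≥ $725,000 → Municipal Permit not required.
Sec. 11-3. provides lodging to guests → Lodging Certificate required.
Sec. 11-4. revenue $1,025,000 ≥ $775,000 → Trade Permit not required.
Sec. 11-5. provides lodging to guests; closes 9:00 PM, after 7:00 PM → Lodging Permit required.
Sec. 11-6. closes 9:00 PM, at/before 10:00 PM; seating 60 ≥ 46 → General Business Permit not required.
Sec. 11-7. revenue $1,025,000 < $1,250,000 → Small Business Registration required.
Sec. 11-8. General Business Permit is not required → no effect.

Lodging Certificate, Lodging Permit, Small Business Registration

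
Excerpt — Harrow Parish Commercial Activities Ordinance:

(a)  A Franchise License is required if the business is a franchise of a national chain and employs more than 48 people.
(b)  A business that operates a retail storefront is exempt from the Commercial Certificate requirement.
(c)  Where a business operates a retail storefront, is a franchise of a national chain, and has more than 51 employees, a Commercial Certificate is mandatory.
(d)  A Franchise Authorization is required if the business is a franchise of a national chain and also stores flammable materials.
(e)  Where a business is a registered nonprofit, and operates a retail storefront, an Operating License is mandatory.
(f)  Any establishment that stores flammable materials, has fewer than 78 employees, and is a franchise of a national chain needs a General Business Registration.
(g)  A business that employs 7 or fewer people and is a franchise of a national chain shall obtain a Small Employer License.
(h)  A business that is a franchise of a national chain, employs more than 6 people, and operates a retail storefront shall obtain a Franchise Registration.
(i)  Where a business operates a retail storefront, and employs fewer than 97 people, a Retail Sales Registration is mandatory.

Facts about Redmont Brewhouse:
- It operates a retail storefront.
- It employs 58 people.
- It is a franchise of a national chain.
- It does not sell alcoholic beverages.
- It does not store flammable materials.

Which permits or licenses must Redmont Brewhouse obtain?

(a) is a franchise of a national chain; employees 58 > 48 → Franchise License required.
(b) operates a retail storefront → exempt from Commercial Certificate.
(c) operates a retail storefront; is a franchise of a national chain; employees 58 > 51 → Commercial Certificate required.
(d) is a franchise of a national chain; does not store flammable materials → Franchise Authorization not required.
(e) is a franchise of a national chain (not: is a registered nonprofit); operates a retail storefront → Operating License not required.
(f) does not store flammable materials; employees 58 < 78; is a franchise of a national chain → General Business Registration not required.
(g) employees 58 > 7; is a franchise of a national chain → Small Employer License not required.
(h) is a franchise of a national chain; employees 58 > 6; operates a retail storefront → Franchise Registration required.
(i) operates a retail storefront; employees 58 < 97 → Retail Sales Registration required.

Franchise License, Franchise Registration, Retail Sales Registration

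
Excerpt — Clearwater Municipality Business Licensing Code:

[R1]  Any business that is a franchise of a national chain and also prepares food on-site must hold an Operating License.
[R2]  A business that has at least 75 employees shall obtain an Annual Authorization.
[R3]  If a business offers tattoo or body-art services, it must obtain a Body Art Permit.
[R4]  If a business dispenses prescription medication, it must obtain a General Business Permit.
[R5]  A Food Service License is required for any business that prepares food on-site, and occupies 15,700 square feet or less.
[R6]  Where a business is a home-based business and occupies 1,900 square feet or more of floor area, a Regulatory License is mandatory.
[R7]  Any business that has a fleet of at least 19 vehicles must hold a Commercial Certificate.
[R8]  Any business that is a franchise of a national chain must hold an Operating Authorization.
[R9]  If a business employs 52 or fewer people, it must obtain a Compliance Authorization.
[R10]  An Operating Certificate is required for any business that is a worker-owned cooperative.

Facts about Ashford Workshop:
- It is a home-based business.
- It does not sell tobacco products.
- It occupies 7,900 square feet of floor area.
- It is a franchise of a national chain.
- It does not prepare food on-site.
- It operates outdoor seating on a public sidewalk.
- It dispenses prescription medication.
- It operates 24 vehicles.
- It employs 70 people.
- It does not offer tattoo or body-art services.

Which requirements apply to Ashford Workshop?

[R1] is a franchise of a national chain; does not prepare food on-site → Operating License not required.
[R2] employees 70 < 75 → Annual Authorization not required.
[R3] does not offer tattoo or body-art services → Body Art Permit not required.
[R4] dispenses prescription medication → General Business Permit required.
[R5] does not prepare food on-site; floor area 7,900 square feet ≤ 15,700 square feet → Food Service License not required.
[R6] is a home-based business; floor area 7,900 square feet ≥ 1,900 square feet → Regulatory License required.
[R7] vehicles 24 ≥ 19 → Commercial Certificate required.
[R8] is a franchise of a national chain → Operating Authorization required.
[R9] employees 70 > 52 → Compliance Authorization not required.
[R10] is a franchise of a national chain (not: is a worker-owned cooperative) → Operating Certificate not required.

Commercial Certificate, General Business Permit, Operating Authorization, Regulatory License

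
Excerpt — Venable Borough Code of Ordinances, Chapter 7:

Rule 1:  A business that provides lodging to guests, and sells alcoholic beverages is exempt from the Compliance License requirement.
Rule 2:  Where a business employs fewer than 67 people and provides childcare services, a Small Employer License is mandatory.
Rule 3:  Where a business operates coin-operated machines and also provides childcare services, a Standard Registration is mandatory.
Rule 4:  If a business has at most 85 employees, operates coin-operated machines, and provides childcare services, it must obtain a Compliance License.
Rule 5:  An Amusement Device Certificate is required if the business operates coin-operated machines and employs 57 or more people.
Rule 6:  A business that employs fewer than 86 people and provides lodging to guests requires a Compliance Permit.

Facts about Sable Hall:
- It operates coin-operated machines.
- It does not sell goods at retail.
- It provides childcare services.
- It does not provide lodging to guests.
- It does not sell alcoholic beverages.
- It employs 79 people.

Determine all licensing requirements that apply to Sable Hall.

Amusement Device Certificate, Compliance License, Standard Registration

Rule 1: does not provide lodging to guests; does not sell alcoholic beverages → Compliance License exemption does not apply.
Rule 2: employees 79 ≥ 67; provides childcare services → Small Employer License not required.
Rule 3: operates coin-operated machines; provides childcare services → Standard Registration required.
Rule 4: employees 79 ≤ 85; operates coin-operated machines; provides childcare services → Compliance License required.
Rule 5: operates coin-operated machines; employees 79 ≥ 57 → Amusement Device Certificate required.
Rule 6: employees 79 < 86; does not provide lodging to guests → Compliance Permit not required.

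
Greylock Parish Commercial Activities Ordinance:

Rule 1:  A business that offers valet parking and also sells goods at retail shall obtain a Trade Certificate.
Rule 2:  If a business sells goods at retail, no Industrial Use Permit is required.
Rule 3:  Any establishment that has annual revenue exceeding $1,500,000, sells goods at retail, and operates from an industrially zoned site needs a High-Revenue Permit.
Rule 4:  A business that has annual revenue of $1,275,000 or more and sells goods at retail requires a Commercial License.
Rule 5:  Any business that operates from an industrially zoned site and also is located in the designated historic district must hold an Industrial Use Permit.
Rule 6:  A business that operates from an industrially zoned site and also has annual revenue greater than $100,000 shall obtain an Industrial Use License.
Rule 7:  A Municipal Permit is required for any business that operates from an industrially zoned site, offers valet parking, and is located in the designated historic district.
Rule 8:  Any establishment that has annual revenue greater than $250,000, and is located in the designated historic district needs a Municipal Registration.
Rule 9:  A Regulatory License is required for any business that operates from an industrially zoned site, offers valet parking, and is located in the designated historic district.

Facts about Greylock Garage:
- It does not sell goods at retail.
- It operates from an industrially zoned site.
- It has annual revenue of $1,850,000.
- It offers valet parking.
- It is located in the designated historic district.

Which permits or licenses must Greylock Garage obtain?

Industrial Use License, Industrial Use Permit, Municipal Permit, Municipal Registration, Regulatory License

Rule 1: offers valet parking; does not sell goods at retail → Trade Certificate not required.
Rule 2: does not sell goods at retail → Industrial Use Permit exemption does not apply.
Rule 3: revenue $1,850,000 > $1,500,000; does not sell goods at retail; operates from an industrially zoned site → High-Revenue Permit not required.
Rule 4: revenue $1,850,000 ≥ $1,275,000; does not sell goods at retail → Commercial License not required.
Rule 5: operates from an industrially zoned site; is located in the designated historic district → Industrial Use Permit required.
Rule 6: operates from an industrially zoned site; revenue $1,850,000 > $100,000 → Industrial Use License required.
Rule 7: operates from an industrially zoned site; offers valet parking; is located in the designated historic district → Municipal Permit required.
Rule 8: revenue $1,850,000 > $250,000; is located in the designated historic district → Municipal Registration required.
Rule 9: operates from an industrially zoned site; offers valet parking; is located in the designated historic district → Regulatory License required.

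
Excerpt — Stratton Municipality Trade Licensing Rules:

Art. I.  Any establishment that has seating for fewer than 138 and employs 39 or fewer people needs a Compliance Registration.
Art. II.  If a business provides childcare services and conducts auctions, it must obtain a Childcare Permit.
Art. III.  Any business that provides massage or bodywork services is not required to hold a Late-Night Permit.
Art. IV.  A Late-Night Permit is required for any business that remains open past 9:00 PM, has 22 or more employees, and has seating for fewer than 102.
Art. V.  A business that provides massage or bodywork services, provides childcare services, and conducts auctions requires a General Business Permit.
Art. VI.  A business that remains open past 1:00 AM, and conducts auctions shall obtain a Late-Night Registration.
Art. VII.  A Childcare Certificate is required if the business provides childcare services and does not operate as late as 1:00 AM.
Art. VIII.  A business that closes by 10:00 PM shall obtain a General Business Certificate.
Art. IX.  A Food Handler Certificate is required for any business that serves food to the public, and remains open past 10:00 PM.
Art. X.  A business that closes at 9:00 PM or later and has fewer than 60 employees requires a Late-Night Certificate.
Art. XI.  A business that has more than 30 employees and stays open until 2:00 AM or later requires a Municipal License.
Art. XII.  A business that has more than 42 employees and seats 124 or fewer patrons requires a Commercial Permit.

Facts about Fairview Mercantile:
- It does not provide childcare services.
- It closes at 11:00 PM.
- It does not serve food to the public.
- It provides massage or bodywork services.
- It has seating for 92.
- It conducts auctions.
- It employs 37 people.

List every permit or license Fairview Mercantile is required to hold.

Art. I. seating 92 < 138; employees 37 ≤ 39 → Compliance Registration required.
Art. II. does not provide childcare services; conducts auctions → Childcare Permit not required.
Art. III. provides massage or bodywork services → exempt from Late-Night Permit.
Art. IV. closes 11:00 PM, after 9:00 PM; employees 37 ≥ 22; seating 92 < 102 → Late-Night Permit required.
Art. V. provides massage or bodywork services; does not provide childcare services; conducts auctions → General Business Permit not required.
Art. VI. closes 11:00 PM, at/before 1:00 AM; conducts auctions → Late-Night Registration not required.
Art. VII. does not provide childcare services; closes 11:00 PM, at/before 1:00 AM → Childcare Certificate not required.
Art. VIII. closes 11:00 PM, after 10:00 PM → General Business Certificate not required.
Art. IX. does not serve food to the public; closes 11:00 PM, after 10:00 PM → Food Handler Certificate not required.
Art. X. closes 11:00 PM, after 9:00 PM; employees 37 < 60 → Late-Night Certificate required.
Art. XI. employees 37 > 30; closes 11:00 PM, at/before 2:00 AM → Municipal License not required.
Art. XII. employees 37 ≤ 42; seating 92 ≤ 124 → Commercial Permit not required.

Compliance Registration, Late-Night Certificate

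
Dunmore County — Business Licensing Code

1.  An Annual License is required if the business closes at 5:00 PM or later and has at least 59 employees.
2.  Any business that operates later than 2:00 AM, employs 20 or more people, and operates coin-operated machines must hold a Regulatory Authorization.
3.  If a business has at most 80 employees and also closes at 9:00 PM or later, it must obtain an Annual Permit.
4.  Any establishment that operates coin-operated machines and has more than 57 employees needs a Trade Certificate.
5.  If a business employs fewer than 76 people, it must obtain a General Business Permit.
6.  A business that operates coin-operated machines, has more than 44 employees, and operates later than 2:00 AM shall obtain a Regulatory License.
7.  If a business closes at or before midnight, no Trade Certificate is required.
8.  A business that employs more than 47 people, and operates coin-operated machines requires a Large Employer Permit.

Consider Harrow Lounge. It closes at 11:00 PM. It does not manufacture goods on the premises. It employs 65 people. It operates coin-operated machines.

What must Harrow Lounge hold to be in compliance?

Annual License, Annual Permit, General Business Permit, Large Employer Permit

1. closes 11:00 PM, after 5:00 PM; employees 65 ≥ 59 → Annual License required.
2. closes 11:00 PM, at/before 2:00 AM; employees 65 ≥ 20; operates coin-operated machines → Regulatory Authorization not required.
3. employees 65 ≤ 80; closes 11:00 PM, after 9:00 PM → Annual Permit required.
4. operates coin-operated machines; employees 65 > 57 → Trade Certificate required.
5. employees 65 < 76 → General Business Permit required.
6. operates coin-operated machines; employees 65 > 44; closes 11:00 PM, at/before 2:00 AM → Regulatory License not required.
7. closes 11:00 PM, at/before midnight → exempt from Trade Certificate.
8. employees 65 > 47; operates coin-operated machines → Large Employer Permit required.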